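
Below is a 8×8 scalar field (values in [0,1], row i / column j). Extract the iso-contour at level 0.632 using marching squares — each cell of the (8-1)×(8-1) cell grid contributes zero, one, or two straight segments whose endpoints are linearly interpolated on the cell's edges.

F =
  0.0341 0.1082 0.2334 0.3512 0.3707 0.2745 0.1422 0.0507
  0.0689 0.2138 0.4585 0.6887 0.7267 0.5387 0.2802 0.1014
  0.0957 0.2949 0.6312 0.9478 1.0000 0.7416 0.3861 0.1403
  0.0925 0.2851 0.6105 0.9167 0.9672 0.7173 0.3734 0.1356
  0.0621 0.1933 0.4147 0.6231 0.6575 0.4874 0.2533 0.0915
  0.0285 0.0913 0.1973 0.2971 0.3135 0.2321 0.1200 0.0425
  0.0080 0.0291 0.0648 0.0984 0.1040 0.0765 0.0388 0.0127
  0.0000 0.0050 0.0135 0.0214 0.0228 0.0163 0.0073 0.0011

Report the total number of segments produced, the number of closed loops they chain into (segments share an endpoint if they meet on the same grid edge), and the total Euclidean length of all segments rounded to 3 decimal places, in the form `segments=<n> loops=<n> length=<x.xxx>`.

cell (0,2): code 0100 → (0.832,3.000)–(1.000,2.754)
cell (0,3): code 1100 → (0.734,4.000)–(0.832,3.000)
cell (0,4): code 1000 → (1.000,4.504)–(0.734,4.000)
cell (1,2): code 0110 → (1.000,2.754)–(2.000,2.003)
cell (1,4): code 1101 → (1.460,5.000)–(1.000,4.504)
cell (1,5): code 1000 → (2.000,5.308)–(1.460,5.000)
cell (2,2): code 0110 → (2.000,2.003)–(3.000,2.070)
cell (2,5): code 1001 → (3.000,5.248)–(2.000,5.308)
cell (3,2): code 0010 → (3.000,2.070)–(3.970,3.000)
cell (3,3): code 0111 → (3.970,3.000)–(4.000,3.259)
cell (3,4): code 1011 → (4.000,4.150)–(3.371,5.000)
cell (3,5): code 0001 → (3.371,5.000)–(3.000,5.248)
cell (4,3): code 0010 → (4.000,3.259)–(4.074,4.000)
cell (4,4): code 0001 → (4.074,4.000)–(4.000,4.150)
total: 14 segments, chained into 1 closed loop(s), length Σ = 10.445814

segments=14 loops=1 length=10.446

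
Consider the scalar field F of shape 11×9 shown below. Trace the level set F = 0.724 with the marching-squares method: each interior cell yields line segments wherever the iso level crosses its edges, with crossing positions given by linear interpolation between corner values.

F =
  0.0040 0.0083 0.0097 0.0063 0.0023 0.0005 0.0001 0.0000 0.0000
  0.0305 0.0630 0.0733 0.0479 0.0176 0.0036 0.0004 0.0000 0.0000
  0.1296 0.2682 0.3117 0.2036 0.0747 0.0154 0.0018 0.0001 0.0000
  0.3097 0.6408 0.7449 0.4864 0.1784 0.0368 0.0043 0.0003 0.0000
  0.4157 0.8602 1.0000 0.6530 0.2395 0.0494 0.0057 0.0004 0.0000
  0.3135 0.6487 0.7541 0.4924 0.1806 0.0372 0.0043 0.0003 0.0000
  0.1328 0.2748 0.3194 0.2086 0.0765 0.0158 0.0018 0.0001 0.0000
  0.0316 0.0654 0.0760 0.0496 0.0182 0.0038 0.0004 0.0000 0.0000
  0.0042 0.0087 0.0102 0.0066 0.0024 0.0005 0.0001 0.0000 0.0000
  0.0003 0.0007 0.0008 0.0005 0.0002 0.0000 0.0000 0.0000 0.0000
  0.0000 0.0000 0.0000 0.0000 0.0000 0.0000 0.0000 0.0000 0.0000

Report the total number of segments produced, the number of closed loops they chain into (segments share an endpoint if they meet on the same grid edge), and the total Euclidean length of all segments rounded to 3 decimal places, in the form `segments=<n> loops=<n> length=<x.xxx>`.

cell (2,1): code 0100 → (2.952,2.000)–(3.000,1.799)
cell (2,2): code 1000 → (3.000,2.081)–(2.952,2.000)
cell (3,0): code 0100 → (3.379,1.000)–(4.000,0.694)
cell (3,1): code 1110 → (3.000,1.799)–(3.379,1.000)
cell (3,2): code 1001 → (4.000,2.795)–(3.000,2.081)
cell (4,0): code 0010 → (4.000,0.694)–(4.644,1.000)
cell (4,1): code 0111 → (4.644,1.000)–(5.000,1.714)
cell (4,2): code 1001 → (5.000,2.115)–(4.000,2.795)
cell (5,1): code 0010 → (5.000,1.714)–(5.069,2.000)
cell (5,2): code 0001 → (5.069,2.000)–(5.000,2.115)
total: 10 segments, chained into 1 closed loop(s), length Σ = 6.255590

segments=10 loops=1 length=6.256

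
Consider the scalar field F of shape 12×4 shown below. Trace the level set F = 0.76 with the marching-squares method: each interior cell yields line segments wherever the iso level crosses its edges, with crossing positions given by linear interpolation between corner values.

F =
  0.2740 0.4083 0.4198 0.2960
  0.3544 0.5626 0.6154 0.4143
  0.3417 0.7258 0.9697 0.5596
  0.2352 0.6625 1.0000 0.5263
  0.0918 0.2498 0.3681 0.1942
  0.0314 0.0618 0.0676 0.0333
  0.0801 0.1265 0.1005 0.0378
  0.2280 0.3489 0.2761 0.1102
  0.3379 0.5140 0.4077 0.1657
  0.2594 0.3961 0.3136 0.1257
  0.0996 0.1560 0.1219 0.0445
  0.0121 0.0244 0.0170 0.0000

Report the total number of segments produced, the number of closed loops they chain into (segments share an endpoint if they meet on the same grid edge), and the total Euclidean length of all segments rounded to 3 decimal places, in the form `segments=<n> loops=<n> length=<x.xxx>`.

cell (1,1): code 0100 → (1.408,2.000)–(2.000,1.140)
cell (1,2): code 1000 → (2.000,2.511)–(1.408,2.000)
cell (2,1): code 0110 → (2.000,1.140)–(3.000,1.289)
cell (2,2): code 1001 → (3.000,2.507)–(2.000,2.511)
cell (3,1): code 0010 → (3.000,1.289)–(3.380,2.000)
cell (3,2): code 0001 → (3.380,2.000)–(3.000,2.507)
total: 6 segments, chained into 1 closed loop(s), length Σ = 5.276358

segments=6 loops=1 length=5.276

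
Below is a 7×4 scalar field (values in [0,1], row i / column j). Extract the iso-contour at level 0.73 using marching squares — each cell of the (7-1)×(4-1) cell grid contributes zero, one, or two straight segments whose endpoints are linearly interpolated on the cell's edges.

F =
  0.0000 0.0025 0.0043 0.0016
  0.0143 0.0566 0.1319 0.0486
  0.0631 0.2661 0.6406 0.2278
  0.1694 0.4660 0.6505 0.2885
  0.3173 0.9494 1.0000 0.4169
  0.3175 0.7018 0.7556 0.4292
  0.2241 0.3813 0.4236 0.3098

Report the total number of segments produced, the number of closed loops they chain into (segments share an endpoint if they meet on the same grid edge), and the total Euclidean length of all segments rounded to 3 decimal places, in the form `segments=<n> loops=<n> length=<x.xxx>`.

cell (3,0): code 0100 → (3.546,1.000)–(4.000,0.653)
cell (3,1): code 1100 → (3.227,2.000)–(3.546,1.000)
cell (3,2): code 1000 → (4.000,2.463)–(3.227,2.000)
cell (4,0): code 0010 → (4.000,0.653)–(4.886,1.000)
cell (4,1): code 0111 → (4.886,1.000)–(5.000,1.524)
cell (4,2): code 1001 → (5.000,2.078)–(4.000,2.463)
cell (5,1): code 0010 → (5.000,1.524)–(5.077,2.000)
cell (5,2): code 0001 → (5.077,2.000)–(5.000,2.078)
total: 8 segments, chained into 1 closed loop(s), length Σ = 5.673099

segments=8 loops=1 length=5.673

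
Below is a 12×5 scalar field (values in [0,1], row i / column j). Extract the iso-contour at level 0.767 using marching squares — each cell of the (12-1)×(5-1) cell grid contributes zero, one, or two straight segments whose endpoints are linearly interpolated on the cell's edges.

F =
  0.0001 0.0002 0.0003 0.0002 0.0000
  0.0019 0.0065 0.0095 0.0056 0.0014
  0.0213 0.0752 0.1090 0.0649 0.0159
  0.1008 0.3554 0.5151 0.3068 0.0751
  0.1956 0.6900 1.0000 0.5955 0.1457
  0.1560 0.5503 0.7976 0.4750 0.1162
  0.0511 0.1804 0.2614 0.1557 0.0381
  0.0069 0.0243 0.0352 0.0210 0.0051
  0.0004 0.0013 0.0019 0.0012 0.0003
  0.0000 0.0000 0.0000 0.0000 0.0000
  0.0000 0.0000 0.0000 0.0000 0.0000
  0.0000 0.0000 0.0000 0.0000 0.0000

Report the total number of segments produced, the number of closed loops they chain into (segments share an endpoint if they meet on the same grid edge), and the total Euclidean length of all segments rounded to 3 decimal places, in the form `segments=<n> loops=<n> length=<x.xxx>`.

segments=6 loops=1 length=4.180

cell (3,1): code 0100 → (3.519,2.000)–(4.000,1.248)
cell (3,2): code 1000 → (4.000,2.576)–(3.519,2.000)
cell (4,1): code 0110 → (4.000,1.248)–(5.000,1.876)
cell (4,2): code 1001 → (5.000,2.095)–(4.000,2.576)
cell (5,1): code 0010 → (5.000,1.876)–(5.057,2.000)
cell (5,2): code 0001 → (5.057,2.000)–(5.000,2.095)
total: 6 segments, chained into 1 closed loop(s), length Σ = 4.179685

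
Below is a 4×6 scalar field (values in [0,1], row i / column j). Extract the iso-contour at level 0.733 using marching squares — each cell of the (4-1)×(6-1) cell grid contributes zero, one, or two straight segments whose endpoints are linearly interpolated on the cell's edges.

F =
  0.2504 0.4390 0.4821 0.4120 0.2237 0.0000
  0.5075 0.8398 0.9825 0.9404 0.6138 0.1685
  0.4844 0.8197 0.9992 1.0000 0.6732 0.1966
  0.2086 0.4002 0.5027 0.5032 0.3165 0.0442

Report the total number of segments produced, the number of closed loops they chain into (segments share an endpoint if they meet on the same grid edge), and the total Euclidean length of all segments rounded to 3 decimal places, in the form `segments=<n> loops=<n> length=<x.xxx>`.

cell (0,0): code 0100 → (0.734,1.000)–(1.000,0.679)
cell (0,1): code 1100 → (0.501,2.000)–(0.734,1.000)
cell (0,2): code 1100 → (0.607,3.000)–(0.501,2.000)
cell (0,3): code 1000 → (1.000,3.635)–(0.607,3.000)
cell (1,0): code 0110 → (1.000,0.679)–(2.000,0.741)
cell (1,3): code 1001 → (2.000,3.817)–(1.000,3.635)
cell (2,0): code 0010 → (2.000,0.741)–(2.207,1.000)
cell (2,1): code 0011 → (2.207,1.000)–(2.536,2.000)
cell (2,2): code 0011 → (2.536,2.000)–(2.537,3.000)
cell (2,3): code 0001 → (2.537,3.000)–(2.000,3.817)
total: 10 segments, chained into 1 closed loop(s), length Σ = 8.576465

segments=10 loops=1 length=8.576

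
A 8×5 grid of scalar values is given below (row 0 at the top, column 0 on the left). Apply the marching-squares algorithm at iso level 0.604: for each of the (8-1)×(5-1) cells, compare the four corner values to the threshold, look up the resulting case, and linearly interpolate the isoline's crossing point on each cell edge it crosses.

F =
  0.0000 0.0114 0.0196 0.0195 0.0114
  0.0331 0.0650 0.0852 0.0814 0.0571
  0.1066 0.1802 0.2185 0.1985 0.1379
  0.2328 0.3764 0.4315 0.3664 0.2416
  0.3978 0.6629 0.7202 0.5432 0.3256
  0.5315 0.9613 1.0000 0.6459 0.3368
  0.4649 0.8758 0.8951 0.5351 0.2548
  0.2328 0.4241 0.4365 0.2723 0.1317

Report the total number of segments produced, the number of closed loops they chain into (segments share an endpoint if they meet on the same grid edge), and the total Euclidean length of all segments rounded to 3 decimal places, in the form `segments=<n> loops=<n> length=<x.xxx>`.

cell (3,0): code 0100 → (3.794,1.000)–(4.000,0.778)
cell (3,1): code 1100 → (3.598,2.000)–(3.794,1.000)
cell (3,2): code 1000 → (4.000,2.656)–(3.598,2.000)
cell (4,0): code 0110 → (4.000,0.778)–(5.000,0.169)
cell (4,2): code 1101 → (4.592,3.000)–(4.000,2.656)
cell (4,3): code 1000 → (5.000,3.136)–(4.592,3.000)
cell (5,0): code 0110 → (5.000,0.169)–(6.000,0.339)
cell (5,2): code 1011 → (6.000,2.809)–(5.378,3.000)
cell (5,3): code 0001 → (5.378,3.000)–(5.000,3.136)
cell (6,0): code 0010 → (6.000,0.339)–(6.602,1.000)
cell (6,1): code 0011 → (6.602,1.000)–(6.635,2.000)
cell (6,2): code 0001 → (6.635,2.000)–(6.000,2.809)
total: 12 segments, chained into 1 closed loop(s), length Σ = 9.366673

segments=12 loops=1 length=9.367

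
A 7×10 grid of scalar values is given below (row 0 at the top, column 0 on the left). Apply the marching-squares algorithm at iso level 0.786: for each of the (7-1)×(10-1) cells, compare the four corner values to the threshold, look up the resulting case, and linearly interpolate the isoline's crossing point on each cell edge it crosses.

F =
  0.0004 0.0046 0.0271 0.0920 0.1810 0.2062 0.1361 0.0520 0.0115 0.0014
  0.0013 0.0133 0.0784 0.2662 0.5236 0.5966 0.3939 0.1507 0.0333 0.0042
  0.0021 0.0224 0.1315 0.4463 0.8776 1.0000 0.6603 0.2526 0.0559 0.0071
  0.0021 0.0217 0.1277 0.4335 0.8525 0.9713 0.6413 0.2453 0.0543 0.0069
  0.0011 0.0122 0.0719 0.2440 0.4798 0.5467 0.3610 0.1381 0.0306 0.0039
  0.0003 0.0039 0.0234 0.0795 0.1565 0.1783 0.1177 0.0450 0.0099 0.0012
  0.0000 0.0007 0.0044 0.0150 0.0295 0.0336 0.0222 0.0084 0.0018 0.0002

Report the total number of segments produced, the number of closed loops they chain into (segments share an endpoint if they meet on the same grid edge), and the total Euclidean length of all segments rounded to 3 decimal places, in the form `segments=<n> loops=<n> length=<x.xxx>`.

cell (1,3): code 0100 → (1.741,4.000)–(2.000,3.788)
cell (1,4): code 1100 → (1.470,5.000)–(1.741,4.000)
cell (1,5): code 1000 → (2.000,5.630)–(1.470,5.000)
cell (2,3): code 0110 → (2.000,3.788)–(3.000,3.841)
cell (2,5): code 1001 → (3.000,5.562)–(2.000,5.630)
cell (3,3): code 0010 → (3.000,3.841)–(3.178,4.000)
cell (3,4): code 0011 → (3.178,4.000)–(3.436,5.000)
cell (3,5): code 0001 → (3.436,5.000)–(3.000,5.562)
total: 8 segments, chained into 1 closed loop(s), length Σ = 6.181080

segments=8 loops=1 length=6.181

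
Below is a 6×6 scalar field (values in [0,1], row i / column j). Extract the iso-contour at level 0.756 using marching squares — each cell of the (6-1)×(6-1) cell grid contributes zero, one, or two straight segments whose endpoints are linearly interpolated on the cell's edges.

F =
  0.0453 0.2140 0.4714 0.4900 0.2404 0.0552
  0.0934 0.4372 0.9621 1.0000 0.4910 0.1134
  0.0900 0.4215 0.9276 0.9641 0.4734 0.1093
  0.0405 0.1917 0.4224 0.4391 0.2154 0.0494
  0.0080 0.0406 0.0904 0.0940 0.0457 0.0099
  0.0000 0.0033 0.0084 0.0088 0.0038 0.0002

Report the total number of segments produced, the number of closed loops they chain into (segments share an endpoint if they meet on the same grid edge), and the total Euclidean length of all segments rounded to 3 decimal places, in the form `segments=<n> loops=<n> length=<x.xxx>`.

cell (0,1): code 0100 → (0.580,2.000)–(1.000,1.607)
cell (0,2): code 1100 → (0.522,3.000)–(0.580,2.000)
cell (0,3): code 1000 → (1.000,3.479)–(0.522,3.000)
cell (1,1): code 0110 → (1.000,1.607)–(2.000,1.661)
cell (1,3): code 1001 → (2.000,3.424)–(1.000,3.479)
cell (2,1): code 0010 → (2.000,1.661)–(2.340,2.000)
cell (2,2): code 0011 → (2.340,2.000)–(2.396,3.000)
cell (2,3): code 0001 → (2.396,3.000)–(2.000,3.424)
total: 8 segments, chained into 1 closed loop(s), length Σ = 6.318930

segments=8 loops=1 length=6.319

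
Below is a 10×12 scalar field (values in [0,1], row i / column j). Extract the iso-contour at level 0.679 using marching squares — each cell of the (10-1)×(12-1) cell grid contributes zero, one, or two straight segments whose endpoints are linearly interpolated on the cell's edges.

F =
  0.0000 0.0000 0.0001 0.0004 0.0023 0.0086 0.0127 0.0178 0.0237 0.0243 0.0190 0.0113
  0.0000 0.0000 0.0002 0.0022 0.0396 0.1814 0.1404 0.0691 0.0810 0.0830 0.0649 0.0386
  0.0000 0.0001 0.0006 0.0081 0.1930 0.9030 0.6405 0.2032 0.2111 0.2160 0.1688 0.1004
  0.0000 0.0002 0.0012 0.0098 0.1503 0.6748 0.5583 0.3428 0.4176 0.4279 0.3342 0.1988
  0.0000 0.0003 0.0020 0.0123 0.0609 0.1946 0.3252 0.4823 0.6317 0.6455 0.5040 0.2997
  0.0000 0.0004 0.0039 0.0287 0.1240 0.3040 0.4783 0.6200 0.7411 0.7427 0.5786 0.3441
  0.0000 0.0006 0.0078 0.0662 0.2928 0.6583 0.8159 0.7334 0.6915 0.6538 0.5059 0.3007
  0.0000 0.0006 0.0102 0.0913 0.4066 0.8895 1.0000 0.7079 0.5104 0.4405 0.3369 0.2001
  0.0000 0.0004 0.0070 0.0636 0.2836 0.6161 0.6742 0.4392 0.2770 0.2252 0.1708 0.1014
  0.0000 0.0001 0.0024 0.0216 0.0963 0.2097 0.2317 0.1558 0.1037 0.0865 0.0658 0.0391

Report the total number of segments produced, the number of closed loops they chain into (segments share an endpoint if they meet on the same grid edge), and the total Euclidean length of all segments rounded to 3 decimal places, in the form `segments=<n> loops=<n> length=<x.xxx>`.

segments=20 loops=2 length=16.618

cell (1,4): code 0100 → (1.690,5.000)–(2.000,4.685)
cell (1,5): code 1000 → (2.000,5.853)–(1.690,5.000)
cell (2,4): code 0010 → (2.000,4.685)–(2.982,5.000)
cell (2,5): code 0001 → (2.982,5.000)–(2.000,5.853)
cell (4,7): code 0100 → (4.432,8.000)–(5.000,7.487)
cell (4,8): code 1100 → (4.345,9.000)–(4.432,8.000)
cell (4,9): code 1000 → (5.000,9.388)–(4.345,9.000)
cell (5,5): code 0100 → (5.594,6.000)–(6.000,5.131)
cell (5,6): code 1100 → (5.520,7.000)–(5.594,6.000)
cell (5,7): code 1110 → (5.000,7.487)–(5.520,7.000)
cell (5,8): code 1011 → (6.000,8.332)–(5.717,9.000)
cell (5,9): code 0001 → (5.717,9.000)–(5.000,9.388)
cell (6,4): code 0100 → (6.090,5.000)–(7.000,4.564)
cell (6,5): code 1110 → (6.000,5.131)–(6.090,5.000)
cell (6,7): code 1011 → (7.000,7.146)–(6.069,8.000)
cell (6,8): code 0001 → (6.069,8.000)–(6.000,8.332)
cell (7,4): code 0010 → (7.000,4.564)–(7.770,5.000)
cell (7,5): code 0011 → (7.770,5.000)–(7.985,6.000)
cell (7,6): code 0011 → (7.985,6.000)–(7.108,7.000)
cell (7,7): code 0001 → (7.108,7.000)–(7.000,7.146)
total: 20 segments, chained into 2 closed loop(s), length Σ = 16.618045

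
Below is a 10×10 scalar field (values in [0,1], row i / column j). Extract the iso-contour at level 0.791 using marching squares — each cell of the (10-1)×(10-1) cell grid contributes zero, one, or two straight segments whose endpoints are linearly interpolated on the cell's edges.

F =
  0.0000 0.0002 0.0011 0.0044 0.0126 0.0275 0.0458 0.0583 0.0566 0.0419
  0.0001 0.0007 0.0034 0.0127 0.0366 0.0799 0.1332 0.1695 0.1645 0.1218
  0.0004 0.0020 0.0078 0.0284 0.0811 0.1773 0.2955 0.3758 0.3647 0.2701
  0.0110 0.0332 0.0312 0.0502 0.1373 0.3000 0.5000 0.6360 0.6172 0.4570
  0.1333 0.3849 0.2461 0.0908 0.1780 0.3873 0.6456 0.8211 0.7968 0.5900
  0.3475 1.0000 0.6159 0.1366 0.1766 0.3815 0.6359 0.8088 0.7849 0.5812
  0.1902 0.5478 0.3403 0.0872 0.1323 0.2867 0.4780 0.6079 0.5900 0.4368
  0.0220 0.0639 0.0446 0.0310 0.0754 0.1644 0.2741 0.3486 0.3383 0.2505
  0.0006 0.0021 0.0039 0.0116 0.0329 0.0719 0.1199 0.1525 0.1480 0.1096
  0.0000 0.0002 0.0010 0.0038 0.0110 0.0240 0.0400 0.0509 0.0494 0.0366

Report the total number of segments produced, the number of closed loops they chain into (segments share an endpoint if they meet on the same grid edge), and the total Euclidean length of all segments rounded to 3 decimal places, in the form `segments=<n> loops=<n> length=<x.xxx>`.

segments=12 loops=2 length=6.621

cell (3,6): code 0100 → (3.837,7.000)–(4.000,6.828)
cell (3,7): code 1100 → (3.968,8.000)–(3.837,7.000)
cell (3,8): code 1000 → (4.000,8.028)–(3.968,8.000)
cell (4,0): code 0100 → (4.660,1.000)–(5.000,0.680)
cell (4,1): code 1000 → (5.000,1.544)–(4.660,1.000)
cell (4,6): code 0110 → (4.000,6.828)–(5.000,6.897)
cell (4,7): code 1011 → (5.000,7.745)–(4.487,8.000)
cell (4,8): code 0001 → (4.487,8.000)–(4.000,8.028)
cell (5,0): code 0010 → (5.000,0.680)–(5.462,1.000)
cell (5,1): code 0001 → (5.462,1.000)–(5.000,1.544)
cell (5,6): code 0010 → (5.000,6.897)–(5.089,7.000)
cell (5,7): code 0001 → (5.089,7.000)–(5.000,7.745)
total: 12 segments, chained into 2 closed loop(s), length Σ = 6.621316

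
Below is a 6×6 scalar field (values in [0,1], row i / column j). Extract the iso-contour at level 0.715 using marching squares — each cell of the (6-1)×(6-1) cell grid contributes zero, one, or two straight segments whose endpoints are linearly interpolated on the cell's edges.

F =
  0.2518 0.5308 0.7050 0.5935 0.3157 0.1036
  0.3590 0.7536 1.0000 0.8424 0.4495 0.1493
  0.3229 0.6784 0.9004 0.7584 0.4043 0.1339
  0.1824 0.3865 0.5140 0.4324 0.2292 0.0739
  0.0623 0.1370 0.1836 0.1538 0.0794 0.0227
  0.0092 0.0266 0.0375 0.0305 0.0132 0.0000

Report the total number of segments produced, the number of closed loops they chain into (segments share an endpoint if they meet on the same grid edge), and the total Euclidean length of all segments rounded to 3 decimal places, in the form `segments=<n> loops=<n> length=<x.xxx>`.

segments=10 loops=1 length=7.438

cell (0,0): code 0100 → (0.827,1.000)–(1.000,0.902)
cell (0,1): code 1100 → (0.034,2.000)–(0.827,1.000)
cell (0,2): code 1100 → (0.488,3.000)–(0.034,2.000)
cell (0,3): code 1000 → (1.000,3.324)–(0.488,3.000)
cell (1,0): code 0010 → (1.000,0.902)–(1.513,1.000)
cell (1,1): code 0111 → (1.513,1.000)–(2.000,1.165)
cell (1,3): code 1001 → (2.000,3.123)–(1.000,3.324)
cell (2,1): code 0010 → (2.000,1.165)–(2.480,2.000)
cell (2,2): code 0011 → (2.480,2.000)–(2.133,3.000)
cell (2,3): code 0001 → (2.133,3.000)–(2.000,3.123)
total: 10 segments, chained into 1 closed loop(s), length Σ = 7.438426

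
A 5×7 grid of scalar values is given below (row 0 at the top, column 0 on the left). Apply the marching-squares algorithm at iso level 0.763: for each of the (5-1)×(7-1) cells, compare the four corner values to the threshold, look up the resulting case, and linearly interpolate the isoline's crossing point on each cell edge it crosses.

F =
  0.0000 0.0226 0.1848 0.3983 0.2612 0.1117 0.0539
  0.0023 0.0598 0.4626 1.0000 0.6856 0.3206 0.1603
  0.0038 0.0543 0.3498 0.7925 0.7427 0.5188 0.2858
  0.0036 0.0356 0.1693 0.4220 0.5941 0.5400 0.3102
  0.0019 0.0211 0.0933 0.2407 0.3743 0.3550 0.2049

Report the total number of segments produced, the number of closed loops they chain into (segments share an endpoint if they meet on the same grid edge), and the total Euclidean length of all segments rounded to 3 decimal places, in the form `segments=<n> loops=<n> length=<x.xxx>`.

segments=6 loops=1 length=4.224

cell (0,2): code 0100 → (0.606,3.000)–(1.000,2.559)
cell (0,3): code 1000 → (1.000,3.754)–(0.606,3.000)
cell (1,2): code 0110 → (1.000,2.559)–(2.000,2.933)
cell (1,3): code 1001 → (2.000,3.592)–(1.000,3.754)
cell (2,2): code 0010 → (2.000,2.933)–(2.080,3.000)
cell (2,3): code 0001 → (2.080,3.000)–(2.000,3.592)
total: 6 segments, chained into 1 closed loop(s), length Σ = 4.224075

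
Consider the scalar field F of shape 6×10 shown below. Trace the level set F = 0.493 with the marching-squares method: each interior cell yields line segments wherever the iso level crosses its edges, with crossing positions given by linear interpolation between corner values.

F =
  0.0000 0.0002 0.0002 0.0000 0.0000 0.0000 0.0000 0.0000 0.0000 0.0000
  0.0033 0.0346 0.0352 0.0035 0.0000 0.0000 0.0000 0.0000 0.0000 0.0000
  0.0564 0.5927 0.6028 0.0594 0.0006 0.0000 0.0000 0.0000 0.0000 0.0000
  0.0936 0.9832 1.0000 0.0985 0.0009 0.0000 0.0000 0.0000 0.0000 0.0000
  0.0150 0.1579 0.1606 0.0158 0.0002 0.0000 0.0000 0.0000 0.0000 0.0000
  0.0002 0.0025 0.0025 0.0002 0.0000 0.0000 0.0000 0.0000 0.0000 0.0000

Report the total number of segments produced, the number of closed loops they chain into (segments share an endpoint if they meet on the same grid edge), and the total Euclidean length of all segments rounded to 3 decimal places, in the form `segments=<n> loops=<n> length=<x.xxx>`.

cell (1,0): code 0100 → (1.821,1.000)–(2.000,0.814)
cell (1,1): code 1100 → (1.807,2.000)–(1.821,1.000)
cell (1,2): code 1000 → (2.000,2.202)–(1.807,2.000)
cell (2,0): code 0110 → (2.000,0.814)–(3.000,0.449)
cell (2,2): code 1001 → (3.000,2.562)–(2.000,2.202)
cell (3,0): code 0010 → (3.000,0.449)–(3.594,1.000)
cell (3,1): code 0011 → (3.594,1.000)–(3.604,2.000)
cell (3,2): code 0001 → (3.604,2.000)–(3.000,2.562)
total: 8 segments, chained into 1 closed loop(s), length Σ = 6.300730

segments=8 loops=1 length=6.301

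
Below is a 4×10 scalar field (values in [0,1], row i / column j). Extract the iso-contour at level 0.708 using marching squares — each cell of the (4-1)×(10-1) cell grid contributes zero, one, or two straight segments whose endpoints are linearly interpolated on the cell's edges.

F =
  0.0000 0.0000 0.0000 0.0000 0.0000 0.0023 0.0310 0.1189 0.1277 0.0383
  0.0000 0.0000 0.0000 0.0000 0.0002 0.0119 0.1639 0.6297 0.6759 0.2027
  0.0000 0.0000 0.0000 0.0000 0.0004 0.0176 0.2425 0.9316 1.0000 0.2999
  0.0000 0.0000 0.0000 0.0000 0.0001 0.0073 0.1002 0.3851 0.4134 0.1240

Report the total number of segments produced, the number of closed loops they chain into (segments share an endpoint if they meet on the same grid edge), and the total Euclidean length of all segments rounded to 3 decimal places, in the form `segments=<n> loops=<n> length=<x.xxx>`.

cell (1,6): code 0100 → (1.259,7.000)–(2.000,6.676)
cell (1,7): code 1100 → (1.099,8.000)–(1.259,7.000)
cell (1,8): code 1000 → (2.000,8.417)–(1.099,8.000)
cell (2,6): code 0010 → (2.000,6.676)–(2.409,7.000)
cell (2,7): code 0011 → (2.409,7.000)–(2.498,8.000)
cell (2,8): code 0001 → (2.498,8.000)–(2.000,8.417)
total: 6 segments, chained into 1 closed loop(s), length Σ = 4.989726

segments=6 loops=1 length=4.990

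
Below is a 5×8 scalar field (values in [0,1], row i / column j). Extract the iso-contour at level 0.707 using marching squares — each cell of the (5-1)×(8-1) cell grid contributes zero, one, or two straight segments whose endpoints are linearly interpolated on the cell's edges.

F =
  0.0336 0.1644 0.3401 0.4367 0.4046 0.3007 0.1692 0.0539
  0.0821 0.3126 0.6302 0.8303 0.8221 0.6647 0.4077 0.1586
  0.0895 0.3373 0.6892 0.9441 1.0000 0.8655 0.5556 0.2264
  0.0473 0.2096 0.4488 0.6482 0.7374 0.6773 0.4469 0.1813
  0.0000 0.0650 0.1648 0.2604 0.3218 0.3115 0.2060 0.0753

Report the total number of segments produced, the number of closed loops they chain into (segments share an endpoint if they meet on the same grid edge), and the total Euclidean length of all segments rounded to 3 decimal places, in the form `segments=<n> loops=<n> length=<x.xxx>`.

cell (0,2): code 0100 → (0.687,3.000)–(1.000,2.384)
cell (0,3): code 1100 → (0.724,4.000)–(0.687,3.000)
cell (0,4): code 1000 → (1.000,4.731)–(0.724,4.000)
cell (1,2): code 0110 → (1.000,2.384)–(2.000,2.070)
cell (1,4): code 1101 → (1.211,5.000)–(1.000,4.731)
cell (1,5): code 1000 → (2.000,5.511)–(1.211,5.000)
cell (2,2): code 0010 → (2.000,2.070)–(2.801,3.000)
cell (2,3): code 0111 → (2.801,3.000)–(3.000,3.659)
cell (2,4): code 1011 → (3.000,4.506)–(2.842,5.000)
cell (2,5): code 0001 → (2.842,5.000)–(2.000,5.511)
cell (3,3): code 0010 → (3.000,3.659)–(3.073,4.000)
cell (3,4): code 0001 → (3.073,4.000)–(3.000,4.506)
total: 12 segments, chained into 1 closed loop(s), length Σ = 9.083556

segments=12 loops=1 length=9.084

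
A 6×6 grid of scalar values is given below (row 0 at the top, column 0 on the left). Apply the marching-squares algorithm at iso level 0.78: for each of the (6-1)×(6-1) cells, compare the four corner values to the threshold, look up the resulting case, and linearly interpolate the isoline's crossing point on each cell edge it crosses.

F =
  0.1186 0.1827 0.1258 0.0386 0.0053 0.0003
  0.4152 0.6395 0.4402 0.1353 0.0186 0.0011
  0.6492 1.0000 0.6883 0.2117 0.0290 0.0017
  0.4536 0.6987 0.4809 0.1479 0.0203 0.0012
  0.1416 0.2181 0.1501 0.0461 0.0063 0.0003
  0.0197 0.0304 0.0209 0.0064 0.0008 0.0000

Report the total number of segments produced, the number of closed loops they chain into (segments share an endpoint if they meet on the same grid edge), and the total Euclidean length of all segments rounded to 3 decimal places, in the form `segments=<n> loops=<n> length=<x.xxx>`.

cell (1,0): code 0100 → (1.390,1.000)–(2.000,0.373)
cell (1,1): code 1000 → (2.000,1.706)–(1.390,1.000)
cell (2,0): code 0010 → (2.000,0.373)–(2.730,1.000)
cell (2,1): code 0001 → (2.730,1.000)–(2.000,1.706)
total: 4 segments, chained into 1 closed loop(s), length Σ = 3.786165

segments=4 loops=1 length=3.786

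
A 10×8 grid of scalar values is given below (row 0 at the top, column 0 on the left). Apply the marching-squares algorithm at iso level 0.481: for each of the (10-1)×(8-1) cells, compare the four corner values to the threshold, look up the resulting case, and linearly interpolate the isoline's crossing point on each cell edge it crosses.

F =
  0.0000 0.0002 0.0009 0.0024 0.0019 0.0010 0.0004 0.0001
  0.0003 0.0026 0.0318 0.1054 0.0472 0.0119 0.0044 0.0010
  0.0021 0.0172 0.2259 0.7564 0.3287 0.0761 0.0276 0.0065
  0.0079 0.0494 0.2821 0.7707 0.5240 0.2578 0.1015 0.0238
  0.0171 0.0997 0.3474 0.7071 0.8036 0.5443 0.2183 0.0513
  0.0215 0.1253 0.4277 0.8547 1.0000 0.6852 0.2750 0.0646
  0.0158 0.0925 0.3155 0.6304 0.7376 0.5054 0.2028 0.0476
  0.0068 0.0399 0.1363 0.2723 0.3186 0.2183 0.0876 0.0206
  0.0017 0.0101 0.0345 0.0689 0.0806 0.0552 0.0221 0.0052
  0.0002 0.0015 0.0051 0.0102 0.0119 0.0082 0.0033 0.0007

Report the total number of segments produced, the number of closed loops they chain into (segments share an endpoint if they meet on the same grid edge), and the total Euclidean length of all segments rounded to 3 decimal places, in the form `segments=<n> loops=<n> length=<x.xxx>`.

cell (1,2): code 0100 → (1.577,3.000)–(2.000,2.481)
cell (1,3): code 1000 → (2.000,3.644)–(1.577,3.000)
cell (2,2): code 0110 → (2.000,2.481)–(3.000,2.407)
cell (2,3): code 1101 → (2.780,4.000)–(2.000,3.644)
cell (2,4): code 1000 → (3.000,4.162)–(2.780,4.000)
cell (3,2): code 0110 → (3.000,2.407)–(4.000,2.371)
cell (3,4): code 1101 → (3.779,5.000)–(3.000,4.162)
cell (3,5): code 1000 → (4.000,5.194)–(3.779,5.000)
cell (4,2): code 0110 → (4.000,2.371)–(5.000,2.125)
cell (4,5): code 1001 → (5.000,5.498)–(4.000,5.194)
cell (5,2): code 0110 → (5.000,2.125)–(6.000,2.526)
cell (5,5): code 1001 → (6.000,5.081)–(5.000,5.498)
cell (6,2): code 0010 → (6.000,2.526)–(6.417,3.000)
cell (6,3): code 0011 → (6.417,3.000)–(6.612,4.000)
cell (6,4): code 0011 → (6.612,4.000)–(6.085,5.000)
cell (6,5): code 0001 → (6.085,5.000)–(6.000,5.081)
total: 16 segments, chained into 1 closed loop(s), length Σ = 13.146745

segments=16 loops=1 length=13.147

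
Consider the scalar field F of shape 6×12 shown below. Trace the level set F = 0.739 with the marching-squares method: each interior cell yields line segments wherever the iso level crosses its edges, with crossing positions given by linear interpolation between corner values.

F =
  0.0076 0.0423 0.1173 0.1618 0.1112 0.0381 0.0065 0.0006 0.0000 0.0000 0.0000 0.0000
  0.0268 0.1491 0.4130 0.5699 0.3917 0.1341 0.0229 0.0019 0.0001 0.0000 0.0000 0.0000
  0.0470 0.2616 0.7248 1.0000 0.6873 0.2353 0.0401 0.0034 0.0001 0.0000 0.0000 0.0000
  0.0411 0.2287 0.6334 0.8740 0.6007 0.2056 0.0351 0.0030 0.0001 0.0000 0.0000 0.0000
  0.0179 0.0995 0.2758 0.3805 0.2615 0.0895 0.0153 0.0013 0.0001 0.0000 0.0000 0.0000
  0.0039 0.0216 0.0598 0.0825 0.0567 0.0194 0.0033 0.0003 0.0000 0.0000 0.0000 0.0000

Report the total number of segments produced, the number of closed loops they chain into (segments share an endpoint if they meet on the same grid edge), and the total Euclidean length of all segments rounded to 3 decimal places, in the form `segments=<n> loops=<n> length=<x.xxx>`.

cell (1,2): code 0100 → (1.393,3.000)–(2.000,2.052)
cell (1,3): code 1000 → (2.000,3.835)–(1.393,3.000)
cell (2,2): code 0110 → (2.000,2.052)–(3.000,2.439)
cell (2,3): code 1001 → (3.000,3.494)–(2.000,3.835)
cell (3,2): code 0010 → (3.000,2.439)–(3.274,3.000)
cell (3,3): code 0001 → (3.274,3.000)–(3.000,3.494)
total: 6 segments, chained into 1 closed loop(s), length Σ = 5.475587

segments=6 loops=1 length=5.476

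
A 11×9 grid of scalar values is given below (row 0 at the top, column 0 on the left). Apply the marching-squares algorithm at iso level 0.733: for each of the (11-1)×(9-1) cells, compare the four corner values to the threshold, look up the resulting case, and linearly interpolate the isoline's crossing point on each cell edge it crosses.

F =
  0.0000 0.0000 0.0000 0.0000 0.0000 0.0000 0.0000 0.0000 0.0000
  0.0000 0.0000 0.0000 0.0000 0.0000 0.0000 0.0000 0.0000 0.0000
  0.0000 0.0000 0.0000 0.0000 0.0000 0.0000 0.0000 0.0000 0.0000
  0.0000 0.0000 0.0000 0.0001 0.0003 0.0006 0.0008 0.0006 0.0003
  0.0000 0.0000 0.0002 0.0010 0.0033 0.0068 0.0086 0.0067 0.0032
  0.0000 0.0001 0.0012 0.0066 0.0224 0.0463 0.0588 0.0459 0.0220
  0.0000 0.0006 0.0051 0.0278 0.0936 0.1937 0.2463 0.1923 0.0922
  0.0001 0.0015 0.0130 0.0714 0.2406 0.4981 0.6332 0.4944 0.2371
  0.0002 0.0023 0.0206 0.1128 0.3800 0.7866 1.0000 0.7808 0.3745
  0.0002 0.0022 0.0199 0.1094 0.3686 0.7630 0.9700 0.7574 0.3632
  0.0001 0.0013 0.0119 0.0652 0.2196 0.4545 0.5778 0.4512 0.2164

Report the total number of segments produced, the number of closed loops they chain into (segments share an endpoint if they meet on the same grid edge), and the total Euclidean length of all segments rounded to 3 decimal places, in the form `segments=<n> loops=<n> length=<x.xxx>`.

cell (7,4): code 0100 → (7.814,5.000)–(8.000,4.868)
cell (7,5): code 1100 → (7.272,6.000)–(7.814,5.000)
cell (7,6): code 1100 → (7.833,7.000)–(7.272,6.000)
cell (7,7): code 1000 → (8.000,7.118)–(7.833,7.000)
cell (8,4): code 0110 → (8.000,4.868)–(9.000,4.924)
cell (8,7): code 1001 → (9.000,7.062)–(8.000,7.118)
cell (9,4): code 0010 → (9.000,4.924)–(9.097,5.000)
cell (9,5): code 0011 → (9.097,5.000)–(9.604,6.000)
cell (9,6): code 0011 → (9.604,6.000)–(9.080,7.000)
cell (9,7): code 0001 → (9.080,7.000)–(9.000,7.062)
total: 10 segments, chained into 1 closed loop(s), length Σ = 7.194038

segments=10 loops=1 length=7.194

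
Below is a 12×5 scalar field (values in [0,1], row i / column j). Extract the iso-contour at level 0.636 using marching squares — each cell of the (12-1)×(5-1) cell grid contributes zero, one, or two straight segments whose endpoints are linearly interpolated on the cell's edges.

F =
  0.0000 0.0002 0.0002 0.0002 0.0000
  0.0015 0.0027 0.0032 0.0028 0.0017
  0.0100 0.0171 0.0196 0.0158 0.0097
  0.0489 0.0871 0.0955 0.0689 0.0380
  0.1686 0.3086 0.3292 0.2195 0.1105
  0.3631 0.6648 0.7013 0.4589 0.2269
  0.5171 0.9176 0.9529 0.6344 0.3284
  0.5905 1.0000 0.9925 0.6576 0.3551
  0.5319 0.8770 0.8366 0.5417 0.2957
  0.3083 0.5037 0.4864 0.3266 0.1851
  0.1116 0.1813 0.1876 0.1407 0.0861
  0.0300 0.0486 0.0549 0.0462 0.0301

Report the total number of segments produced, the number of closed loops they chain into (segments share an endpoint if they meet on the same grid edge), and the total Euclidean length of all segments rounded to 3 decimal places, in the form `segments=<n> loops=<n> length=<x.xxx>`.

cell (4,0): code 0100 → (4.919,1.000)–(5.000,0.905)
cell (4,1): code 1100 → (4.825,2.000)–(4.919,1.000)
cell (4,2): code 1000 → (5.000,2.269)–(4.825,2.000)
cell (5,0): code 0110 → (5.000,0.905)–(6.000,0.297)
cell (5,2): code 1001 → (6.000,2.995)–(5.000,2.269)
cell (6,0): code 0110 → (6.000,0.297)–(7.000,0.111)
cell (6,2): code 1101 → (6.069,3.000)–(6.000,2.995)
cell (6,3): code 1000 → (7.000,3.071)–(6.069,3.000)
cell (7,0): code 0110 → (7.000,0.111)–(8.000,0.302)
cell (7,2): code 1011 → (8.000,2.680)–(7.186,3.000)
cell (7,3): code 0001 → (7.186,3.000)–(7.000,3.071)
cell (8,0): code 0010 → (8.000,0.302)–(8.646,1.000)
cell (8,1): code 0011 → (8.646,1.000)–(8.573,2.000)
cell (8,2): code 0001 → (8.573,2.000)–(8.000,2.680)
total: 14 segments, chained into 1 closed loop(s), length Σ = 10.811515

segments=14 loops=1 length=10.812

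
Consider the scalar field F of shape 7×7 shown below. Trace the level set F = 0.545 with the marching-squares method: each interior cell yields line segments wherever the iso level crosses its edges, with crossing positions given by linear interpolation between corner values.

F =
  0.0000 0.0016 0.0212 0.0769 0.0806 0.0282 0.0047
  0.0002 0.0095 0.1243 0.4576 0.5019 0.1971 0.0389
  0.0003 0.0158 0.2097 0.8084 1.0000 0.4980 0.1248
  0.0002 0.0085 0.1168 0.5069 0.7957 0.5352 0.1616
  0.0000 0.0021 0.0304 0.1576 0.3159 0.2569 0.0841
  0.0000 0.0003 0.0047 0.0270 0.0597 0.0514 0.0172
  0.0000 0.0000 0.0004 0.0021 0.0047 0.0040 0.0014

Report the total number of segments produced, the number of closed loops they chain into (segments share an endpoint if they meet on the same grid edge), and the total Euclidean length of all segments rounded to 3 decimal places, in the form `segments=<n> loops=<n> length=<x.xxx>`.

segments=8 loops=1 length=7.441

cell (1,2): code 0100 → (1.249,3.000)–(2.000,2.560)
cell (1,3): code 1100 → (1.087,4.000)–(1.249,3.000)
cell (1,4): code 1000 → (2.000,4.906)–(1.087,4.000)
cell (2,2): code 0010 → (2.000,2.560)–(2.874,3.000)
cell (2,3): code 0111 → (2.874,3.000)–(3.000,3.132)
cell (2,4): code 1001 → (3.000,4.962)–(2.000,4.906)
cell (3,3): code 0010 → (3.000,3.132)–(3.523,4.000)
cell (3,4): code 0001 → (3.523,4.000)–(3.000,4.962)
total: 8 segments, chained into 1 closed loop(s), length Σ = 7.440906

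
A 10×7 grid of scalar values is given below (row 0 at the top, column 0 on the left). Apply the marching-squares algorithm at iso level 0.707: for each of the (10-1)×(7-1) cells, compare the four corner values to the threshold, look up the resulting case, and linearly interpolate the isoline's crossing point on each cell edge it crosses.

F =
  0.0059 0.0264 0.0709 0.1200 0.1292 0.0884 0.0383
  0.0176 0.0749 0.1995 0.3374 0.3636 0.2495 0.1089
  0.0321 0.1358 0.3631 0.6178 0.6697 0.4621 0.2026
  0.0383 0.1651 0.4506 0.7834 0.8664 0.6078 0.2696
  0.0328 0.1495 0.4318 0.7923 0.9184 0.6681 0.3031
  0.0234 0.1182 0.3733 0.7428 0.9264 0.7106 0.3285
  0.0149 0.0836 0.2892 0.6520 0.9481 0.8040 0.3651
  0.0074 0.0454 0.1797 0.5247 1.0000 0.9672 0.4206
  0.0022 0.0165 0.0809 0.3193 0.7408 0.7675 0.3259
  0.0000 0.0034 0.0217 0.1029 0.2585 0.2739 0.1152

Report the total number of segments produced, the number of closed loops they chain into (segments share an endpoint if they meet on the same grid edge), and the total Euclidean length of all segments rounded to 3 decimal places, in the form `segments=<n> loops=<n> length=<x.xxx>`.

segments=18 loops=1 length=14.237

cell (2,2): code 0100 → (2.539,3.000)–(3.000,2.770)
cell (2,3): code 1100 → (2.190,4.000)–(2.539,3.000)
cell (2,4): code 1000 → (3.000,4.616)–(2.190,4.000)
cell (3,2): code 0110 → (3.000,2.770)–(4.000,2.763)
cell (3,4): code 1001 → (4.000,4.845)–(3.000,4.616)
cell (4,2): code 0110 → (4.000,2.763)–(5.000,2.903)
cell (4,4): code 1101 → (4.915,5.000)–(4.000,4.845)
cell (4,5): code 1000 → (5.000,5.009)–(4.915,5.000)
cell (5,2): code 0010 → (5.000,2.903)–(5.394,3.000)
cell (5,3): code 0111 → (5.394,3.000)–(6.000,3.186)
cell (5,5): code 1001 → (6.000,5.221)–(5.000,5.009)
cell (6,3): code 0110 → (6.000,3.186)–(7.000,3.384)
cell (6,5): code 1001 → (7.000,5.476)–(6.000,5.221)
cell (7,3): code 0110 → (7.000,3.384)–(8.000,3.920)
cell (7,5): code 1001 → (8.000,5.137)–(7.000,5.476)
cell (8,3): code 0010 → (8.000,3.920)–(8.070,4.000)
cell (8,4): code 0011 → (8.070,4.000)–(8.123,5.000)
cell (8,5): code 0001 → (8.123,5.000)–(8.000,5.137)
total: 18 segments, chained into 1 closed loop(s), length Σ = 14.237112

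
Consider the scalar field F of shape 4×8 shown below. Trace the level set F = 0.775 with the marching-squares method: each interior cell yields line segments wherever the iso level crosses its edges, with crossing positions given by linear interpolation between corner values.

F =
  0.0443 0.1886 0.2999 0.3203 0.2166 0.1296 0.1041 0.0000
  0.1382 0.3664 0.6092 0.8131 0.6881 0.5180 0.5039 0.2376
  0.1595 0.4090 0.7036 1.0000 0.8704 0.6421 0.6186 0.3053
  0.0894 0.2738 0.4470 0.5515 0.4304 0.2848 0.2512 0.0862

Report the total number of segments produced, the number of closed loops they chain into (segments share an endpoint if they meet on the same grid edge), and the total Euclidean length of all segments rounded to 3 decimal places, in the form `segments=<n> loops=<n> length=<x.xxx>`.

cell (0,2): code 0100 → (0.923,3.000)–(1.000,2.813)
cell (0,3): code 1000 → (1.000,3.305)–(0.923,3.000)
cell (1,2): code 0110 → (1.000,2.813)–(2.000,2.241)
cell (1,3): code 1101 → (1.477,4.000)–(1.000,3.305)
cell (1,4): code 1000 → (2.000,4.418)–(1.477,4.000)
cell (2,2): code 0010 → (2.000,2.241)–(2.502,3.000)
cell (2,3): code 0011 → (2.502,3.000)–(2.217,4.000)
cell (2,4): code 0001 → (2.217,4.000)–(2.000,4.418)
total: 8 segments, chained into 1 closed loop(s), length Σ = 5.601899

segments=8 loops=1 length=5.602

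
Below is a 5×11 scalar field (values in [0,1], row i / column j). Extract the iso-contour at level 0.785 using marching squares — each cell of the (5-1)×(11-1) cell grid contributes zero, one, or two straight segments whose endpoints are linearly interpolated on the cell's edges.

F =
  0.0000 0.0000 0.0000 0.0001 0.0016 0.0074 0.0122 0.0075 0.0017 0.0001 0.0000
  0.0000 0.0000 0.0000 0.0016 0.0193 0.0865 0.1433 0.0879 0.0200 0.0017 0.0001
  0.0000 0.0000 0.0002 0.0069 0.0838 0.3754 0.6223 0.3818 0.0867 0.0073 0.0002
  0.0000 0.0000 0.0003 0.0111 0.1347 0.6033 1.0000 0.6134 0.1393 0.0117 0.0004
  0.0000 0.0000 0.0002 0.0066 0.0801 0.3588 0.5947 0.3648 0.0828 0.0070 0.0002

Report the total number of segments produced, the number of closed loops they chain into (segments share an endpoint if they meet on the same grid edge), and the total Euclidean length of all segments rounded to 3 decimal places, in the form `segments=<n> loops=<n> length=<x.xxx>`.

cell (2,5): code 0100 → (2.431,6.000)–(3.000,5.458)
cell (2,6): code 1000 → (3.000,6.556)–(2.431,6.000)
cell (3,5): code 0010 → (3.000,5.458)–(3.530,6.000)
cell (3,6): code 0001 → (3.530,6.000)–(3.000,6.556)
total: 4 segments, chained into 1 closed loop(s), length Σ = 3.108718

segments=4 loops=1 length=3.109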